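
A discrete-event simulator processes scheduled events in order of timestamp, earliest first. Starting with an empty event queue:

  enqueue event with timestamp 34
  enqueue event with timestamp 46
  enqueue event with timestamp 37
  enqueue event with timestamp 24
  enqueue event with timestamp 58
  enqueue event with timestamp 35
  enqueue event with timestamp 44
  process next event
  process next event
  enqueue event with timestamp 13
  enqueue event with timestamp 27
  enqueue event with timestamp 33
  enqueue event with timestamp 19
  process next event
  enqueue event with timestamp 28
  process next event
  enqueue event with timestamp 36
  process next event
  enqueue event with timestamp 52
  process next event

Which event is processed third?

insert 34 → {34}
insert 46 → {34, 46}
insert 37 → {34, 37, 46}
insert 24 → {24, 34, 37, 46}
insert 58 → {24, 34, 37, 46, 58}
insert 35 → {24, 34, 35, 37, 46, 58}
insert 44 → {24, 34, 35, 37, 44, 46, 58}
process next event → 24; now {34, 35, 37, 44, 46, 58}
process next event → 34; now {35, 37, 44, 46, 58}
insert 13 → {13, 35, 37, 44, 46, 58}
insert 27 → {13, 27, 35, 37, 44, 46, 58}
insert 33 → {13, 27, 33, 35, 37, 44, 46, 58}
insert 19 → {13, 19, 27, 33, 35, 37, 44, 46, 58}
process next event → 13; now {19, 27, 33, 35, 37, 44, 46, 58}
insert 28 → {19, 27, 28, 33, 35, 37, 44, 46, 58}
process next event → 19; now {27, 28, 33, 35, 37, 44, 46, 58}
insert 36 → {27, 28, 33, 35, 36, 37, 44, 46, 58}
process next event → 27; now {28, 33, 35, 36, 37, 44, 46, 58}
insert 52 → {28, 33, 35, 36, 37, 44, 46, 52, 58}
process next event → 28; now {33, 35, 36, 37, 44, 46, 52, 58}

13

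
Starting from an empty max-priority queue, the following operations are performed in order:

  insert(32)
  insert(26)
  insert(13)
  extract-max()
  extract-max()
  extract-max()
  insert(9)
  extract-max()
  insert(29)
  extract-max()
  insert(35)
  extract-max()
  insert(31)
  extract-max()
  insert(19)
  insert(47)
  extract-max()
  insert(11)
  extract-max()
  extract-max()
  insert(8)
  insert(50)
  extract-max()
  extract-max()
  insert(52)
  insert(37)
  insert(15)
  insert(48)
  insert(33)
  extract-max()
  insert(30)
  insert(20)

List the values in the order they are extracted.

32, 26, 13, 9, 29, 35, 31, 47, 19, 11, 50, 8, 52

insert 32 → {32}
insert 26 → {32, 26}
insert 13 → {32, 26, 13}
extract-max → 32; now {26, 13}
extract-max → 26; now {13}
extract-max → 13; now {}
insert 9 → {9}
extract-max → 9; now {}
insert 29 → {29}
extract-max → 29; now {}
insert 35 → {35}
extract-max → 35; now {}
insert 31 → {31}
extract-max → 31; now {}
insert 19 → {19}
insert 47 → {47, 19}
extract-max → 47; now {19}
insert 11 → {19, 11}
extract-max → 19; now {11}
extract-max → 11; now {}
insert 8 → {8}
insert 50 → {50, 8}
extract-max → 50; now {8}
extract-max → 8; now {}
insert 52 → {52}
insert 37 → {52, 37}
insert 15 → {52, 37, 15}
insert 48 → {52, 48, 37, 15}
insert 33 → {52, 48, 37, 33, 15}
extract-max → 52; now {48, 37, 33, 15}
insert 30 → {48, 37, 33, 30, 15}
insert 20 → {48, 37, 33, 30, 20, 15}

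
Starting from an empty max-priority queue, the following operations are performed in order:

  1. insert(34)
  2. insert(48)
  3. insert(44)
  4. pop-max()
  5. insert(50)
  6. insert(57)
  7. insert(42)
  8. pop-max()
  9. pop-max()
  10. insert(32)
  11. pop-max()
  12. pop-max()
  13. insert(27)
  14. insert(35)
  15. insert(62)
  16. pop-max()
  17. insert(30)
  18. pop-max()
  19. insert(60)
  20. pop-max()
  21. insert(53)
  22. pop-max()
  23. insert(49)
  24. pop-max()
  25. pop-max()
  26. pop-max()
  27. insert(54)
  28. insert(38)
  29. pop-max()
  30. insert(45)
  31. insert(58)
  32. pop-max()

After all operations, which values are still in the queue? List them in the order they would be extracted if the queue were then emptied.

[45, 38, 30, 27]

insert 34 → {34}
insert 48 → {48, 34}
insert 44 → {48, 44, 34}
pop-max → 48; now {44, 34}
insert 50 → {50, 44, 34}
insert 57 → {57, 50, 44, 34}
insert 42 → {57, 50, 44, 42, 34}
pop-max → 57; now {50, 44, 42, 34}
pop-max → 50; now {44, 42, 34}
insert 32 → {44, 42, 34, 32}
pop-max → 44; now {42, 34, 32}
pop-max → 42; now {34, 32}
insert 27 → {34, 32, 27}
insert 35 → {35, 34, 32, 27}
insert 62 → {62, 35, 34, 32, 27}
pop-max → 62; now {35, 34, 32, 27}
insert 30 → {35, 34, 32, 30, 27}
pop-max → 35; now {34, 32, 30, 27}
insert 60 → {60, 34, 32, 30, 27}
pop-max → 60; now {34, 32, 30, 27}
insert 53 → {53, 34, 32, 30, 27}
pop-max → 53; now {34, 32, 30, 27}
insert 49 → {49, 34, 32, 30, 27}
pop-max → 49; now {34, 32, 30, 27}
pop-max → 34; now {32, 30, 27}
pop-max → 32; now {30, 27}
insert 54 → {54, 30, 27}
insert 38 → {54, 38, 30, 27}
pop-max → 54; now {38, 30, 27}
insert 45 → {45, 38, 30, 27}
insert 58 → {58, 45, 38, 30, 27}
pop-max → 58; now {45, 38, 30, 27}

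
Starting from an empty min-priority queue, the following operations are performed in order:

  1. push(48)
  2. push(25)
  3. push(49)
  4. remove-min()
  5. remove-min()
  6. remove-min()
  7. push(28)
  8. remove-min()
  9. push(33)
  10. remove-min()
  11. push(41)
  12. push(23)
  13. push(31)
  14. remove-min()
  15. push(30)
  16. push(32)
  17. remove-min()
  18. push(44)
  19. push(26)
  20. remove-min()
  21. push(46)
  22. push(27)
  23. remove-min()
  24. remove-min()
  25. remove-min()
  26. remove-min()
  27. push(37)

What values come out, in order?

insert 48 → {48}
insert 25 → {25, 48}
insert 49 → {25, 48, 49}
remove-min → 25; now {48, 49}
remove-min → 48; now {49}
remove-min → 49; now {}
insert 28 → {28}
remove-min → 28; now {}
insert 33 → {33}
remove-min → 33; now {}
insert 41 → {41}
insert 23 → {23, 41}
insert 31 → {23, 31, 41}
remove-min → 23; now {31, 41}
insert 30 → {30, 31, 41}
insert 32 → {30, 31, 32, 41}
remove-min → 30; now {31, 32, 41}
insert 44 → {31, 32, 41, 44}
insert 26 → {26, 31, 32, 41, 44}
remove-min → 26; now {31, 32, 41, 44}
insert 46 → {31, 32, 41, 44, 46}
insert 27 → {27, 31, 32, 41, 44, 46}
remove-min → 27; now {31, 32, 41, 44, 46}
remove-min → 31; now {32, 41, 44, 46}
remove-min → 32; now {41, 44, 46}
remove-min → 41; now {44, 46}
insert 37 → {37, 44, 46}

[25, 48, 49, 28, 33, 23, 30, 26, 27, 31, 32, 41]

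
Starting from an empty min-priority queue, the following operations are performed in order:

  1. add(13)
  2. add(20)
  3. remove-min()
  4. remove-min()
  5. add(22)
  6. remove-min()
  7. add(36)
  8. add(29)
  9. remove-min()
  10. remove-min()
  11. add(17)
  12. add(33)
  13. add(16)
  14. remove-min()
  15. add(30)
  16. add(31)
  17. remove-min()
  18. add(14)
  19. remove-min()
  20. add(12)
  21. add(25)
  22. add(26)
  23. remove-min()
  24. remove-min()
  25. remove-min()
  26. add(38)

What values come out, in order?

13, 20, 22, 29, 36, 16, 17, 14, 12, 25, 26

insert 13 → {13}
insert 20 → {13, 20}
remove-min → 13; now {20}
remove-min → 20; now {}
insert 22 → {22}
remove-min → 22; now {}
insert 36 → {36}
insert 29 → {29, 36}
remove-min → 29; now {36}
remove-min → 36; now {}
insert 17 → {17}
insert 33 → {17, 33}
insert 16 → {16, 17, 33}
remove-min → 16; now {17, 33}
insert 30 → {17, 30, 33}
insert 31 → {17, 30, 31, 33}
remove-min → 17; now {30, 31, 33}
insert 14 → {14, 30, 31, 33}
remove-min → 14; now {30, 31, 33}
insert 12 → {12, 30, 31, 33}
insert 25 → {12, 25, 30, 31, 33}
insert 26 → {12, 25, 26, 30, 31, 33}
remove-min → 12; now {25, 26, 30, 31, 33}
remove-min → 25; now {26, 30, 31, 33}
remove-min → 26; now {30, 31, 33}
insert 38 → {30, 31, 33, 38}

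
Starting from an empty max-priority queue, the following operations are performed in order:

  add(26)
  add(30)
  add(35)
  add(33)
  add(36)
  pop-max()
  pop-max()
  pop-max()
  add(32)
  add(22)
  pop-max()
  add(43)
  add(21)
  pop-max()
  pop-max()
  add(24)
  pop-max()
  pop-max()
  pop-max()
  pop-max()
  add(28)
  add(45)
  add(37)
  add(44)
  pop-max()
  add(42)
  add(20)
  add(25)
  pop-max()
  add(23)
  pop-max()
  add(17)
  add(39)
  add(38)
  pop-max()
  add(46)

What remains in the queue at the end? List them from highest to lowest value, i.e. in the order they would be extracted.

46 → 38 → 37 → 28 → 25 → 23 → 20 → 17

insert 26 → {26}
insert 30 → {30, 26}
insert 35 → {35, 30, 26}
insert 33 → {35, 33, 30, 26}
insert 36 → {36, 35, 33, 30, 26}
pop-max → 36; now {35, 33, 30, 26}
pop-max → 35; now {33, 30, 26}
pop-max → 33; now {30, 26}
insert 32 → {32, 30, 26}
insert 22 → {32, 30, 26, 22}
pop-max → 32; now {30, 26, 22}
insert 43 → {43, 30, 26, 22}
insert 21 → {43, 30, 26, 22, 21}
pop-max → 43; now {30, 26, 22, 21}
pop-max → 30; now {26, 22, 21}
insert 24 → {26, 24, 22, 21}
pop-max → 26; now {24, 22, 21}
pop-max → 24; now {22, 21}
pop-max → 22; now {21}
pop-max → 21; now {}
insert 28 → {28}
insert 45 → {45, 28}
insert 37 → {45, 37, 28}
insert 44 → {45, 44, 37, 28}
pop-max → 45; now {44, 37, 28}
insert 42 → {44, 42, 37, 28}
insert 20 → {44, 42, 37, 28, 20}
insert 25 → {44, 42, 37, 28, 25, 20}
pop-max → 44; now {42, 37, 28, 25, 20}
insert 23 → {42, 37, 28, 25, 23, 20}
pop-max → 42; now {37, 28, 25, 23, 20}
insert 17 → {37, 28, 25, 23, 20, 17}
insert 39 → {39, 37, 28, 25, 23, 20, 17}
insert 38 → {39, 38, 37, 28, 25, 23, 20, 17}
pop-max → 39; now {38, 37, 28, 25, 23, 20, 17}
insert 46 → {46, 38, 37, 28, 25, 23, 20, 17}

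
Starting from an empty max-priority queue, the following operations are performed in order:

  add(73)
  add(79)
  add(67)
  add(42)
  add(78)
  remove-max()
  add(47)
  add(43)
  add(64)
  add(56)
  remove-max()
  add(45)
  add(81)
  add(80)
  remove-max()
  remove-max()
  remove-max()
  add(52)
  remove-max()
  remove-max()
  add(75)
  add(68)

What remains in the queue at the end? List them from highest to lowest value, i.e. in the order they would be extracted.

75 → 68 → 56 → 52 → 47 → 45 → 43 → 42

insert 73 → {73}
insert 79 → {79, 73}
insert 67 → {79, 73, 67}
insert 42 → {79, 73, 67, 42}
insert 78 → {79, 78, 73, 67, 42}
remove-max → 79; now {78, 73, 67, 42}
insert 47 → {78, 73, 67, 47, 42}
insert 43 → {78, 73, 67, 47, 43, 42}
insert 64 → {78, 73, 67, 64, 47, 43, 42}
insert 56 → {78, 73, 67, 64, 56, 47, 43, 42}
remove-max → 78; now {73, 67, 64, 56, 47, 43, 42}
insert 45 → {73, 67, 64, 56, 47, 45, 43, 42}
insert 81 → {81, 73, 67, 64, 56, 47, 45, 43, 42}
insert 80 → {81, 80, 73, 67, 64, 56, 47, 45, 43, 42}
remove-max → 81; now {80, 73, 67, 64, 56, 47, 45, 43, 42}
remove-max → 80; now {73, 67, 64, 56, 47, 45, 43, 42}
remove-max → 73; now {67, 64, 56, 47, 45, 43, 42}
insert 52 → {67, 64, 56, 52, 47, 45, 43, 42}
remove-max → 67; now {64, 56, 52, 47, 45, 43, 42}
remove-max → 64; now {56, 52, 47, 45, 43, 42}
insert 75 → {75, 56, 52, 47, 45, 43, 42}
insert 68 → {75, 68, 56, 52, 47, 45, 43, 42}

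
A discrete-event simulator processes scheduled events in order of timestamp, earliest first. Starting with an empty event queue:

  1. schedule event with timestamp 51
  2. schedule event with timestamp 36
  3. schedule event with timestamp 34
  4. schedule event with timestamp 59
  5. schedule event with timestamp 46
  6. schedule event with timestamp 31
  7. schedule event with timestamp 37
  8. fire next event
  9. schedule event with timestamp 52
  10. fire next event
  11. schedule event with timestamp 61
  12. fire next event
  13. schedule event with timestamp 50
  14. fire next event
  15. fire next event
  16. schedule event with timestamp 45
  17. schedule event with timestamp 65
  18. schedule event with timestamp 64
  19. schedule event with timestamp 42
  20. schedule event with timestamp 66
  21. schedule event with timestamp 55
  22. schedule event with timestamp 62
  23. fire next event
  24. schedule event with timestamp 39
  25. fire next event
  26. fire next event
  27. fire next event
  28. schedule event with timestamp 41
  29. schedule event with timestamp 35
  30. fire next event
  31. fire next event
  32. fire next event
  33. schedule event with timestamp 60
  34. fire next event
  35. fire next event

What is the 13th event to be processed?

insert 51 → {51}
insert 36 → {36, 51}
insert 34 → {34, 36, 51}
insert 59 → {34, 36, 51, 59}
insert 46 → {34, 36, 46, 51, 59}
insert 31 → {31, 34, 36, 46, 51, 59}
insert 37 → {31, 34, 36, 37, 46, 51, 59}
fire next event → 31; now {34, 36, 37, 46, 51, 59}
insert 52 → {34, 36, 37, 46, 51, 52, 59}
fire next event → 34; now {36, 37, 46, 51, 52, 59}
insert 61 → {36, 37, 46, 51, 52, 59, 61}
fire next event → 36; now {37, 46, 51, 52, 59, 61}
insert 50 → {37, 46, 50, 51, 52, 59, 61}
fire next event → 37; now {46, 50, 51, 52, 59, 61}
fire next event → 46; now {50, 51, 52, 59, 61}
insert 45 → {45, 50, 51, 52, 59, 61}
insert 65 → {45, 50, 51, 52, 59, 61, 65}
insert 64 → {45, 50, 51, 52, 59, 61, 64, 65}
insert 42 → {42, 45, 50, 51, 52, 59, 61, 64, 65}
insert 66 → {42, 45, 50, 51, 52, 59, 61, 64, 65, 66}
insert 55 → {42, 45, 50, 51, 52, 55, 59, 61, 64, 65, 66}
insert 62 → {42, 45, 50, 51, 52, 55, 59, 61, 62, 64, 65, 66}
fire next event → 42; now {45, 50, 51, 52, 55, 59, 61, 62, 64, 65, 66}
insert 39 → {39, 45, 50, 51, 52, 55, 59, 61, 62, 64, 65, 66}
fire next event → 39; now {45, 50, 51, 52, 55, 59, 61, 62, 64, 65, 66}
fire next event → 45; now {50, 51, 52, 55, 59, 61, 62, 64, 65, 66}
fire next event → 50; now {51, 52, 55, 59, 61, 62, 64, 65, 66}
insert 41 → {41, 51, 52, 55, 59, 61, 62, 64, 65, 66}
insert 35 → {35, 41, 51, 52, 55, 59, 61, 62, 64, 65, 66}
fire next event → 35; now {41, 51, 52, 55, 59, 61, 62, 64, 65, 66}
fire next event → 41; now {51, 52, 55, 59, 61, 62, 64, 65, 66}
fire next event → 51; now {52, 55, 59, 61, 62, 64, 65, 66}
insert 60 → {52, 55, 59, 60, 61, 62, 64, 65, 66}
fire next event → 52; now {55, 59, 60, 61, 62, 64, 65, 66}
fire next event → 55; now {59, 60, 61, 62, 64, 65, 66}

52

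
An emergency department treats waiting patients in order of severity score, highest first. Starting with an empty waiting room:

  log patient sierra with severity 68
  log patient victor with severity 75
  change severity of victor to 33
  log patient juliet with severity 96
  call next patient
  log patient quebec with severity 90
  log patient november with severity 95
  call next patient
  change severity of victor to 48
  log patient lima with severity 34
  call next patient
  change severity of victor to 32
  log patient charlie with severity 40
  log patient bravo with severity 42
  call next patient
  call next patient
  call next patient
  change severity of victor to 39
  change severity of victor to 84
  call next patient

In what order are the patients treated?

add sierra (severity 68) → {sierra:68}
add victor (severity 75) → {victor:75, sierra:68}
update victor to severity 33 → {sierra:68, victor:33}
add juliet (severity 96) → {juliet:96, sierra:68, victor:33}
call next patient → juliet; now {sierra:68, victor:33}
add quebec (severity 90) → {quebec:90, sierra:68, victor:33}
add november (severity 95) → {november:95, quebec:90, sierra:68, victor:33}
call next patient → november; now {quebec:90, sierra:68, victor:33}
update victor to severity 48 → {quebec:90, sierra:68, victor:48}
add lima (severity 34) → {quebec:90, sierra:68, victor:48, lima:34}
call next patient → quebec; now {sierra:68, victor:48, lima:34}
update victor to severity 32 → {sierra:68, lima:34, victor:32}
add charlie (severity 40) → {sierra:68, charlie:40, lima:34, victor:32}
add bravo (severity 42) → {sierra:68, bravo:42, charlie:40, lima:34, victor:32}
call next patient → sierra; now {bravo:42, charlie:40, lima:34, victor:32}
call next patient → bravo; now {charlie:40, lima:34, victor:32}
call next patient → charlie; now {lima:34, victor:32}
update victor to severity 39 → {victor:39, lima:34}
update victor to severity 84 → {victor:84, lima:34}
call next patient → victor; now {lima:34}

juliet → november → quebec → sierra → bravo → charlie → victor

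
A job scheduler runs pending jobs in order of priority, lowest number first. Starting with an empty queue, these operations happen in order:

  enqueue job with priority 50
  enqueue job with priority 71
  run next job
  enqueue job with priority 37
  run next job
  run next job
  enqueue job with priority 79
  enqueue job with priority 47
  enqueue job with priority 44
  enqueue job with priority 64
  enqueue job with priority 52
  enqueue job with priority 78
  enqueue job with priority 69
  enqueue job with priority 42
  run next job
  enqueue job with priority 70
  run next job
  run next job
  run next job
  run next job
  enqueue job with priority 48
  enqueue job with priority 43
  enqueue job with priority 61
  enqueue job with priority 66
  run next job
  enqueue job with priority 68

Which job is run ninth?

insert 50 → {50}
insert 71 → {50, 71}
run next job → 50; now {71}
insert 37 → {37, 71}
run next job → 37; now {71}
run next job → 71; now {}
insert 79 → {79}
insert 47 → {47, 79}
insert 44 → {44, 47, 79}
insert 64 → {44, 47, 64, 79}
insert 52 → {44, 47, 52, 64, 79}
insert 78 → {44, 47, 52, 64, 78, 79}
insert 69 → {44, 47, 52, 64, 69, 78, 79}
insert 42 → {42, 44, 47, 52, 64, 69, 78, 79}
run next job → 42; now {44, 47, 52, 64, 69, 78, 79}
insert 70 → {44, 47, 52, 64, 69, 70, 78, 79}
run next job → 44; now {47, 52, 64, 69, 70, 78, 79}
run next job → 47; now {52, 64, 69, 70, 78, 79}
run next job → 52; now {64, 69, 70, 78, 79}
run next job → 64; now {69, 70, 78, 79}
insert 48 → {48, 69, 70, 78, 79}
insert 43 → {43, 48, 69, 70, 78, 79}
insert 61 → {43, 48, 61, 69, 70, 78, 79}
insert 66 → {43, 48, 61, 66, 69, 70, 78, 79}
run next job → 43; now {48, 61, 66, 69, 70, 78, 79}
insert 68 → {48, 61, 66, 68, 69, 70, 78, 79}

43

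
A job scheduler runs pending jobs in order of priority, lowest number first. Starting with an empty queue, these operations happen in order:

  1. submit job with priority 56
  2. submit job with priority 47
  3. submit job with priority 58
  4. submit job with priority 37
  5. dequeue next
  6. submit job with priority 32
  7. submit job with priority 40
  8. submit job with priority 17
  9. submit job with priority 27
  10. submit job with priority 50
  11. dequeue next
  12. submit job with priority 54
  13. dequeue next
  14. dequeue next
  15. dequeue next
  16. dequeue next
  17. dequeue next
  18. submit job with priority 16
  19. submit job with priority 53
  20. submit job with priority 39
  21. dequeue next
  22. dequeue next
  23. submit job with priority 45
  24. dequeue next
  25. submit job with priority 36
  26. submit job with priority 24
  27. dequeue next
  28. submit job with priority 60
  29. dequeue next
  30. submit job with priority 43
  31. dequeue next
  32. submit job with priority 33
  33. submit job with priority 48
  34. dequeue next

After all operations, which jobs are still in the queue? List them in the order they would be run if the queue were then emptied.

48, 53, 54, 56, 58, 60

insert 56 → {56}
insert 47 → {47, 56}
insert 58 → {47, 56, 58}
insert 37 → {37, 47, 56, 58}
dequeue next → 37; now {47, 56, 58}
insert 32 → {32, 47, 56, 58}
insert 40 → {32, 40, 47, 56, 58}
insert 17 → {17, 32, 40, 47, 56, 58}
insert 27 → {17, 27, 32, 40, 47, 56, 58}
insert 50 → {17, 27, 32, 40, 47, 50, 56, 58}
dequeue next → 17; now {27, 32, 40, 47, 50, 56, 58}
insert 54 → {27, 32, 40, 47, 50, 54, 56, 58}
dequeue next → 27; now {32, 40, 47, 50, 54, 56, 58}
dequeue next → 32; now {40, 47, 50, 54, 56, 58}
dequeue next → 40; now {47, 50, 54, 56, 58}
dequeue next → 47; now {50, 54, 56, 58}
dequeue next → 50; now {54, 56, 58}
insert 16 → {16, 54, 56, 58}
insert 53 → {16, 53, 54, 56, 58}
insert 39 → {16, 39, 53, 54, 56, 58}
dequeue next → 16; now {39, 53, 54, 56, 58}
dequeue next → 39; now {53, 54, 56, 58}
insert 45 → {45, 53, 54, 56, 58}
dequeue next → 45; now {53, 54, 56, 58}
insert 36 → {36, 53, 54, 56, 58}
insert 24 → {24, 36, 53, 54, 56, 58}
dequeue next → 24; now {36, 53, 54, 56, 58}
insert 60 → {36, 53, 54, 56, 58, 60}
dequeue next → 36; now {53, 54, 56, 58, 60}
insert 43 → {43, 53, 54, 56, 58, 60}
dequeue next → 43; now {53, 54, 56, 58, 60}
insert 33 → {33, 53, 54, 56, 58, 60}
insert 48 → {33, 48, 53, 54, 56, 58, 60}
dequeue next → 33; now {48, 53, 54, 56, 58, 60}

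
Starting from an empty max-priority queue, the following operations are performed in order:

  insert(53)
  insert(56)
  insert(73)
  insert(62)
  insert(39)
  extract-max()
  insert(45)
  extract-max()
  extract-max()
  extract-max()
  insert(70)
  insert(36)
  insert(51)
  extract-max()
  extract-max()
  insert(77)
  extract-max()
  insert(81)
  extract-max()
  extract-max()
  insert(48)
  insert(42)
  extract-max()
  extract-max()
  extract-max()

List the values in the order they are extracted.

insert 53 → {53}
insert 56 → {56, 53}
insert 73 → {73, 56, 53}
insert 62 → {73, 62, 56, 53}
insert 39 → {73, 62, 56, 53, 39}
extract-max → 73; now {62, 56, 53, 39}
insert 45 → {62, 56, 53, 45, 39}
extract-max → 62; now {56, 53, 45, 39}
extract-max → 56; now {53, 45, 39}
extract-max → 53; now {45, 39}
insert 70 → {70, 45, 39}
insert 36 → {70, 45, 39, 36}
insert 51 → {70, 51, 45, 39, 36}
extract-max → 70; now {51, 45, 39, 36}
extract-max → 51; now {45, 39, 36}
insert 77 → {77, 45, 39, 36}
extract-max → 77; now {45, 39, 36}
insert 81 → {81, 45, 39, 36}
extract-max → 81; now {45, 39, 36}
extract-max → 45; now {39, 36}
insert 48 → {48, 39, 36}
insert 42 → {48, 42, 39, 36}
extract-max → 48; now {42, 39, 36}
extract-max → 42; now {39, 36}
extract-max → 39; now {36}

73 → 62 → 56 → 53 → 70 → 51 → 77 → 81 → 45 → 48 → 42 → 39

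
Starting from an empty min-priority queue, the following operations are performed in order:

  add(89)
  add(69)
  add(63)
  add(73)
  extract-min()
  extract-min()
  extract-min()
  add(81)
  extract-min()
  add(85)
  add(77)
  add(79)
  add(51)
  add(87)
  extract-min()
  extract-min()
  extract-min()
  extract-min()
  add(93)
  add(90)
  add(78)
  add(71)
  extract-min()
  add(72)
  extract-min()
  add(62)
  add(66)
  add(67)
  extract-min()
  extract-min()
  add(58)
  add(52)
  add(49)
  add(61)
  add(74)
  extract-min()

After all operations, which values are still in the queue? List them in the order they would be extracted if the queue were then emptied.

insert 89 → {89}
insert 69 → {69, 89}
insert 63 → {63, 69, 89}
insert 73 → {63, 69, 73, 89}
extract-min → 63; now {69, 73, 89}
extract-min → 69; now {73, 89}
extract-min → 73; now {89}
insert 81 → {81, 89}
extract-min → 81; now {89}
insert 85 → {85, 89}
insert 77 → {77, 85, 89}
insert 79 → {77, 79, 85, 89}
insert 51 → {51, 77, 79, 85, 89}
insert 87 → {51, 77, 79, 85, 87, 89}
extract-min → 51; now {77, 79, 85, 87, 89}
extract-min → 77; now {79, 85, 87, 89}
extract-min → 79; now {85, 87, 89}
extract-min → 85; now {87, 89}
insert 93 → {87, 89, 93}
insert 90 → {87, 89, 90, 93}
insert 78 → {78, 87, 89, 90, 93}
insert 71 → {71, 78, 87, 89, 90, 93}
extract-min → 71; now {78, 87, 89, 90, 93}
insert 72 → {72, 78, 87, 89, 90, 93}
extract-min → 72; now {78, 87, 89, 90, 93}
insert 62 → {62, 78, 87, 89, 90, 93}
insert 66 → {62, 66, 78, 87, 89, 90, 93}
insert 67 → {62, 66, 67, 78, 87, 89, 90, 93}
extract-min → 62; now {66, 67, 78, 87, 89, 90, 93}
extract-min → 66; now {67, 78, 87, 89, 90, 93}
insert 58 → {58, 67, 78, 87, 89, 90, 93}
insert 52 → {52, 58, 67, 78, 87, 89, 90, 93}
insert 49 → {49, 52, 58, 67, 78, 87, 89, 90, 93}
insert 61 → {49, 52, 58, 61, 67, 78, 87, 89, 90, 93}
insert 74 → {49, 52, 58, 61, 67, 74, 78, 87, 89, 90, 93}
extract-min → 49; now {52, 58, 61, 67, 74, 78, 87, 89, 90, 93}

52, 58, 61, 67, 74, 78, 87, 89, 90, 93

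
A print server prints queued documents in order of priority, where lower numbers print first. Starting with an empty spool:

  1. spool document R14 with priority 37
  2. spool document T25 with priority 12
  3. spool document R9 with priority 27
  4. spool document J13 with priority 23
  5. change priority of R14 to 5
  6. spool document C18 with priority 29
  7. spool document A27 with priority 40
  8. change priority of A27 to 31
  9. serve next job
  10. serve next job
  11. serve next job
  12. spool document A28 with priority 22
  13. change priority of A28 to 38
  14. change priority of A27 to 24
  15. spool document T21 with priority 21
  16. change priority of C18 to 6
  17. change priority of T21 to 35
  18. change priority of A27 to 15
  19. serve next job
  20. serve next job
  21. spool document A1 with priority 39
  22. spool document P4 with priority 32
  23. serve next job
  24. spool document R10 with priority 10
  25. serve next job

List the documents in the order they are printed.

add R14 (priority 37) → {R14:37}
add T25 (priority 12) → {T25:12, R14:37}
add R9 (priority 27) → {T25:12, R9:27, R14:37}
add J13 (priority 23) → {T25:12, J13:23, R9:27, R14:37}
update R14 to priority 5 → {R14:5, T25:12, J13:23, R9:27}
add C18 (priority 29) → {R14:5, T25:12, J13:23, R9:27, C18:29}
add A27 (priority 40) → {R14:5, T25:12, J13:23, R9:27, C18:29, A27:40}
update A27 to priority 31 → {R14:5, T25:12, J13:23, R9:27, C18:29, A27:31}
serve next job → R14; now {T25:12, J13:23, R9:27, C18:29, A27:31}
serve next job → T25; now {J13:23, R9:27, C18:29, A27:31}
serve next job → J13; now {R9:27, C18:29, A27:31}
add A28 (priority 22) → {A28:22, R9:27, C18:29, A27:31}
update A28 to priority 38 → {R9:27, C18:29, A27:31, A28:38}
update A27 to priority 24 → {A27:24, R9:27, C18:29, A28:38}
add T21 (priority 21) → {T21:21, A27:24, R9:27, C18:29, A28:38}
update C18 to priority 6 → {C18:6, T21:21, A27:24, R9:27, A28:38}
update T21 to priority 35 → {C18:6, A27:24, R9:27, T21:35, A28:38}
update A27 to priority 15 → {C18:6, A27:15, R9:27, T21:35, A28:38}
serve next job → C18; now {A27:15, R9:27, T21:35, A28:38}
serve next job → A27; now {R9:27, T21:35, A28:38}
add A1 (priority 39) → {R9:27, T21:35, A28:38, A1:39}
add P4 (priority 32) → {R9:27, P4:32, T21:35, A28:38, A1:39}
serve next job → R9; now {P4:32, T21:35, A28:38, A1:39}
add R10 (priority 10) → {R10:10, P4:32, T21:35, A28:38, A1:39}
serve next job → R10; now {P4:32, T21:35, A28:38, A1:39}

R14, T25, J13, C18, A27, R9, R10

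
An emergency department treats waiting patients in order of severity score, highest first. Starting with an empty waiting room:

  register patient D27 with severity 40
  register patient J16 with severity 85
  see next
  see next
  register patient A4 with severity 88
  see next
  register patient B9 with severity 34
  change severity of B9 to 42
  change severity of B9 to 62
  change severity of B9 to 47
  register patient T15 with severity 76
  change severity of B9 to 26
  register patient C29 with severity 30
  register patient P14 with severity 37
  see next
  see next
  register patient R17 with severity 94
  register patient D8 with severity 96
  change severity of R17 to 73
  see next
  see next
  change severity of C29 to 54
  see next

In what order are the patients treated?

J16, D27, A4, T15, P14, D8, R17, C29

add D27 (severity 40) → {D27:40}
add J16 (severity 85) → {J16:85, D27:40}
see next → J16; now {D27:40}
see next → D27; now {}
add A4 (severity 88) → {A4:88}
see next → A4; now {}
add B9 (severity 34) → {B9:34}
update B9 to severity 42 → {B9:42}
update B9 to severity 62 → {B9:62}
update B9 to severity 47 → {B9:47}
add T15 (severity 76) → {T15:76, B9:47}
update B9 to severity 26 → {T15:76, B9:26}
add C29 (severity 30) → {T15:76, C29:30, B9:26}
add P14 (severity 37) → {T15:76, P14:37, C29:30, B9:26}
see next → T15; now {P14:37, C29:30, B9:26}
see next → P14; now {C29:30, B9:26}
add R17 (severity 94) → {R17:94, C29:30, B9:26}
add D8 (severity 96) → {D8:96, R17:94, C29:30, B9:26}
update R17 to severity 73 → {D8:96, R17:73, C29:30, B9:26}
see next → D8; now {R17:73, C29:30, B9:26}
see next → R17; now {C29:30, B9:26}
update C29 to severity 54 → {C29:54, B9:26}
see next → C29; now {B9:26}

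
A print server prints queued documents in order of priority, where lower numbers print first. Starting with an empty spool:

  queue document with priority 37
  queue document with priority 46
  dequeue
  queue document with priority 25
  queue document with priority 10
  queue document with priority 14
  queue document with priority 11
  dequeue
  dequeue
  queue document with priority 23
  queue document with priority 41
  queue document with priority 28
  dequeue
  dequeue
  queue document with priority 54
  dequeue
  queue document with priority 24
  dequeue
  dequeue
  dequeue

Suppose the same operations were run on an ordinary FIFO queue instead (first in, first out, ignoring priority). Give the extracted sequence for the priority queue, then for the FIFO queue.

priority queue: 37, 10, 11, 14, 23, 25, 24, 28, 41; FIFO queue: 37, 46, 25, 10, 14, 11, 23, 41, 28

insert 37 → {37}
insert 46 → {37, 46}
dequeue → 37; now {46}
insert 25 → {25, 46}
insert 10 → {10, 25, 46}
insert 14 → {10, 14, 25, 46}
insert 11 → {10, 11, 14, 25, 46}
dequeue → 10; now {11, 14, 25, 46}
dequeue → 11; now {14, 25, 46}
insert 23 → {14, 23, 25, 46}
insert 41 → {14, 23, 25, 41, 46}
insert 28 → {14, 23, 25, 28, 41, 46}
dequeue → 14; now {23, 25, 28, 41, 46}
dequeue → 23; now {25, 28, 41, 46}
insert 54 → {25, 28, 41, 46, 54}
dequeue → 25; now {28, 41, 46, 54}
insert 24 → {24, 28, 41, 46, 54}
dequeue → 24; now {28, 41, 46, 54}
dequeue → 28; now {41, 46, 54}
dequeue → 41; now {46, 54}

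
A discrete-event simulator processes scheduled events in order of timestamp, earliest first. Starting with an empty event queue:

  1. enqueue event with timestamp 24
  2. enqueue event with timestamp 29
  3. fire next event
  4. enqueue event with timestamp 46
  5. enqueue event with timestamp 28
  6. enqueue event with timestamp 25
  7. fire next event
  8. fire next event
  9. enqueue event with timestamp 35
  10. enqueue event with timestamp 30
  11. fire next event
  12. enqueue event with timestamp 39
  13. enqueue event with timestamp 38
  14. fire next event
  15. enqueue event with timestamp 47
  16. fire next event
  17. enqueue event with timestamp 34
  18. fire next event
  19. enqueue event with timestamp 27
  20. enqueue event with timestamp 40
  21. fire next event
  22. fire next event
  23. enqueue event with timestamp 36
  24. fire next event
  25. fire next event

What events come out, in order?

insert 24 → {24}
insert 29 → {24, 29}
fire next event → 24; now {29}
insert 46 → {29, 46}
insert 28 → {28, 29, 46}
insert 25 → {25, 28, 29, 46}
fire next event → 25; now {28, 29, 46}
fire next event → 28; now {29, 46}
insert 35 → {29, 35, 46}
insert 30 → {29, 30, 35, 46}
fire next event → 29; now {30, 35, 46}
insert 39 → {30, 35, 39, 46}
insert 38 → {30, 35, 38, 39, 46}
fire next event → 30; now {35, 38, 39, 46}
insert 47 → {35, 38, 39, 46, 47}
fire next event → 35; now {38, 39, 46, 47}
insert 34 → {34, 38, 39, 46, 47}
fire next event → 34; now {38, 39, 46, 47}
insert 27 → {27, 38, 39, 46, 47}
insert 40 → {27, 38, 39, 40, 46, 47}
fire next event → 27; now {38, 39, 40, 46, 47}
fire next event → 38; now {39, 40, 46, 47}
insert 36 → {36, 39, 40, 46, 47}
fire next event → 36; now {39, 40, 46, 47}
fire next event → 39; now {40, 46, 47}

24 → 25 → 28 → 29 → 30 → 35 → 34 → 27 → 38 → 36 → 39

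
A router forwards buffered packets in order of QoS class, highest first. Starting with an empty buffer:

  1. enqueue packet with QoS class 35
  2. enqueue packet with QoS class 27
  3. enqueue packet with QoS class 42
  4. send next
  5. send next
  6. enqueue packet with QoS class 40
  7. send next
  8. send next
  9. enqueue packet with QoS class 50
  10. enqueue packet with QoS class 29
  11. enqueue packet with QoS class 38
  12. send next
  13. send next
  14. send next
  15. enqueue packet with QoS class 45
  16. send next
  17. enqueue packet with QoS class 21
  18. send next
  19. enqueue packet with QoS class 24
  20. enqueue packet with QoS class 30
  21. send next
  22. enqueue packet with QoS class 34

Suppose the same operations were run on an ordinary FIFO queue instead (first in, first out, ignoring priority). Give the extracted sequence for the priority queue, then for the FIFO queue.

priority queue: [42, 35, 40, 27, 50, 38, 29, 45, 21, 30]; FIFO queue: [35, 27, 42, 40, 50, 29, 38, 45, 21, 24]

insert 35 → {35}
insert 27 → {35, 27}
insert 42 → {42, 35, 27}
send next → 42; now {35, 27}
send next → 35; now {27}
insert 40 → {40, 27}
send next → 40; now {27}
send next → 27; now {}
insert 50 → {50}
insert 29 → {50, 29}
insert 38 → {50, 38, 29}
send next → 50; now {38, 29}
send next → 38; now {29}
send next → 29; now {}
insert 45 → {45}
send next → 45; now {}
insert 21 → {21}
send next → 21; now {}
insert 24 → {24}
insert 30 → {30, 24}
send next → 30; now {24}
insert 34 → {34, 24}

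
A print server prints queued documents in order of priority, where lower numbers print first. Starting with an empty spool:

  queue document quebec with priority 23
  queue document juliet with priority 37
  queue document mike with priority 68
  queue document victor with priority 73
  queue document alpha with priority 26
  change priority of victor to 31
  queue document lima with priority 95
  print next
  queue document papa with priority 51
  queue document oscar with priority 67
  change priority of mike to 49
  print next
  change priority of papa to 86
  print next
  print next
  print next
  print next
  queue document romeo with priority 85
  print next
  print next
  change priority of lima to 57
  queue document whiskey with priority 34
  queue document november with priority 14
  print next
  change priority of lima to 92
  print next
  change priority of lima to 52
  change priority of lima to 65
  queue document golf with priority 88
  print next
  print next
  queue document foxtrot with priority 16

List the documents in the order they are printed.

quebec, alpha, victor, juliet, mike, oscar, romeo, papa, november, whiskey, lima, golf

add quebec (priority 23) → {quebec:23}
add juliet (priority 37) → {quebec:23, juliet:37}
add mike (priority 68) → {quebec:23, juliet:37, mike:68}
add victor (priority 73) → {quebec:23, juliet:37, mike:68, victor:73}
add alpha (priority 26) → {quebec:23, alpha:26, juliet:37, mike:68, victor:73}
update victor to priority 31 → {quebec:23, alpha:26, victor:31, juliet:37, mike:68}
add lima (priority 95) → {quebec:23, alpha:26, victor:31, juliet:37, mike:68, lima:95}
print next → quebec; now {alpha:26, victor:31, juliet:37, mike:68, lima:95}
add papa (priority 51) → {alpha:26, victor:31, juliet:37, papa:51, mike:68, lima:95}
add oscar (priority 67) → {alpha:26, victor:31, juliet:37, papa:51, oscar:67, mike:68, lima:95}
update mike to priority 49 → {alpha:26, victor:31, juliet:37, mike:49, papa:51, oscar:67, lima:95}
print next → alpha; now {victor:31, juliet:37, mike:49, papa:51, oscar:67, lima:95}
update papa to priority 86 → {victor:31, juliet:37, mike:49, oscar:67, papa:86, lima:95}
print next → victor; now {juliet:37, mike:49, oscar:67, papa:86, lima:95}
print next → juliet; now {mike:49, oscar:67, papa:86, lima:95}
print next → mike; now {oscar:67, papa:86, lima:95}
print next → oscar; now {papa:86, lima:95}
add romeo (priority 85) → {romeo:85, papa:86, lima:95}
print next → romeo; now {papa:86, lima:95}
print next → papa; now {lima:95}
update lima to priority 57 → {lima:57}
add whiskey (priority 34) → {whiskey:34, lima:57}
add november (priority 14) → {november:14, whiskey:34, lima:57}
print next → november; now {whiskey:34, lima:57}
update lima to priority 92 → {whiskey:34, lima:92}
print next → whiskey; now {lima:92}
update lima to priority 52 → {lima:52}
update lima to priority 65 → {lima:65}
add golf (priority 88) → {lima:65, golf:88}
print next → lima; now {golf:88}
print next → golf; now {}
add foxtrot (priority 16) → {foxtrot:16}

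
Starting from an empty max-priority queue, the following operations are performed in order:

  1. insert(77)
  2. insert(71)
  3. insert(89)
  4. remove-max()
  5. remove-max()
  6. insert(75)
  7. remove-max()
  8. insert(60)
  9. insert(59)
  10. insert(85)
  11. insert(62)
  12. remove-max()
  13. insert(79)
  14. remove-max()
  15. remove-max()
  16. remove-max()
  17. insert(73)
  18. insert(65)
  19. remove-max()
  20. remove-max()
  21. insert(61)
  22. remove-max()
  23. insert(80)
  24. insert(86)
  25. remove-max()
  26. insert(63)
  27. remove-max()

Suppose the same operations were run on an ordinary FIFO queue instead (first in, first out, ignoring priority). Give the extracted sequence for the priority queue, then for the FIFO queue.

priority queue: 89, 77, 75, 85, 79, 71, 62, 73, 65, 61, 86, 80; FIFO queue: [77, 71, 89, 75, 60, 59, 85, 62, 79, 73, 65, 61]

insert 77 → {77}
insert 71 → {77, 71}
insert 89 → {89, 77, 71}
remove-max → 89; now {77, 71}
remove-max → 77; now {71}
insert 75 → {75, 71}
remove-max → 75; now {71}
insert 60 → {71, 60}
insert 59 → {71, 60, 59}
insert 85 → {85, 71, 60, 59}
insert 62 → {85, 71, 62, 60, 59}
remove-max → 85; now {71, 62, 60, 59}
insert 79 → {79, 71, 62, 60, 59}
remove-max → 79; now {71, 62, 60, 59}
remove-max → 71; now {62, 60, 59}
remove-max → 62; now {60, 59}
insert 73 → {73, 60, 59}
insert 65 → {73, 65, 60, 59}
remove-max → 73; now {65, 60, 59}
remove-max → 65; now {60, 59}
insert 61 → {61, 60, 59}
remove-max → 61; now {60, 59}
insert 80 → {80, 60, 59}
insert 86 → {86, 80, 60, 59}
remove-max → 86; now {80, 60, 59}
insert 63 → {80, 63, 60, 59}
remove-max → 80; now {63, 60, 59}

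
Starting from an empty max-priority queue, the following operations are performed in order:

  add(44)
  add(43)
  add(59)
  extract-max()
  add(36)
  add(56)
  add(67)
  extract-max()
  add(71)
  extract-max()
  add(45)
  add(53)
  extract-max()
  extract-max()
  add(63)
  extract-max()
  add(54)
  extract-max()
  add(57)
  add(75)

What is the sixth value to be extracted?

63

insert 44 → {44}
insert 43 → {44, 43}
insert 59 → {59, 44, 43}
extract-max → 59; now {44, 43}
insert 36 → {44, 43, 36}
insert 56 → {56, 44, 43, 36}
insert 67 → {67, 56, 44, 43, 36}
extract-max → 67; now {56, 44, 43, 36}
insert 71 → {71, 56, 44, 43, 36}
extract-max → 71; now {56, 44, 43, 36}
insert 45 → {56, 45, 44, 43, 36}
insert 53 → {56, 53, 45, 44, 43, 36}
extract-max → 56; now {53, 45, 44, 43, 36}
extract-max → 53; now {45, 44, 43, 36}
insert 63 → {63, 45, 44, 43, 36}
extract-max → 63; now {45, 44, 43, 36}
insert 54 → {54, 45, 44, 43, 36}
extract-max → 54; now {45, 44, 43, 36}
insert 57 → {57, 45, 44, 43, 36}
insert 75 → {75, 57, 45, 44, 43, 36}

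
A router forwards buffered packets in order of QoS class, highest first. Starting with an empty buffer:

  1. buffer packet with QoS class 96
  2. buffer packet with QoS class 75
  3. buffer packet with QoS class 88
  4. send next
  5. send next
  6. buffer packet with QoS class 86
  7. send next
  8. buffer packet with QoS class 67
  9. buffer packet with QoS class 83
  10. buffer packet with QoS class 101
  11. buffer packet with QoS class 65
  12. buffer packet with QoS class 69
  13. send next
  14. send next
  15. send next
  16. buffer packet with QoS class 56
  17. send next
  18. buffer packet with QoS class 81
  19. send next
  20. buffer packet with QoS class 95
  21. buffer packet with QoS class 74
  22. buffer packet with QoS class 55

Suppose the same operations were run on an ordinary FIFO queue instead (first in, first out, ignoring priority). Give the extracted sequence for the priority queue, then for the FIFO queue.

priority queue: 96, 88, 86, 101, 83, 75, 69, 81; FIFO queue: [96, 75, 88, 86, 67, 83, 101, 65]

insert 96 → {96}
insert 75 → {96, 75}
insert 88 → {96, 88, 75}
send next → 96; now {88, 75}
send next → 88; now {75}
insert 86 → {86, 75}
send next → 86; now {75}
insert 67 → {75, 67}
insert 83 → {83, 75, 67}
insert 101 → {101, 83, 75, 67}
insert 65 → {101, 83, 75, 67, 65}
insert 69 → {101, 83, 75, 69, 67, 65}
send next → 101; now {83, 75, 69, 67, 65}
send next → 83; now {75, 69, 67, 65}
send next → 75; now {69, 67, 65}
insert 56 → {69, 67, 65, 56}
send next → 69; now {67, 65, 56}
insert 81 → {81, 67, 65, 56}
send next → 81; now {67, 65, 56}
insert 95 → {95, 67, 65, 56}
insert 74 → {95, 74, 67, 65, 56}
insert 55 → {95, 74, 67, 65, 56, 55}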